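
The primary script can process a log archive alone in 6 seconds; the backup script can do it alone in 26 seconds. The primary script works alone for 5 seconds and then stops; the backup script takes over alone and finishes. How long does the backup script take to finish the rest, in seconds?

13/3 seconds

In 5 seconds the primary script does 5/6 of the job, leaving 1/6.
The backup script works at 1/26 per second, so finishing takes 1/6 ÷ 1/26 = 13/3 seconds.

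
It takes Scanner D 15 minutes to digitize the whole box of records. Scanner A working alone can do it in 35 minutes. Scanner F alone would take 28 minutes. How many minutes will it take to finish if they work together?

Combined rate: 1/15 + 1/35 + 1/28 = (28 + 12 + 15)/420 = 55/420 = 11/84 per minute.
Time = 1 ÷ (11/84) = 84/11 minutes.

84/11 minutes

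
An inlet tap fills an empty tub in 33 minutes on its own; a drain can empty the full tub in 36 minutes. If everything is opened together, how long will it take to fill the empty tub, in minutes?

Net rate = 1/33 − 1/36 = (12 − 11)/396 = 1/396 per minute.
Filling time = 1 ÷ (1/396) = 396 minutes.

396 minutes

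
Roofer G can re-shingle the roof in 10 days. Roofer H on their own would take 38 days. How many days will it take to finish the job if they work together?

95/12 days

Combined rate: 1/10 + 1/38 = (19 + 5)/190 = 24/190 = 12/95 per day.
Time = 1 ÷ (12/95) = 95/12 days.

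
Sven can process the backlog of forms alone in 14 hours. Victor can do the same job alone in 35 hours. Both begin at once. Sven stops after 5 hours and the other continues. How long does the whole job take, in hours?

In the first 5 hours the combined rate is 1/10, so 1/2 of the job is done, leaving 1/2.
After Sven leaves the rate is 1/35 per hour; the remaining 1/2 takes 35/2 hours.
Total = 5 + 35/2 = 45/2 hours.

45/2 hours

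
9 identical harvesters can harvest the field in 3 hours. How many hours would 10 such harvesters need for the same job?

27/10 hours

Total work is 9·3 = 27 harvester-hours.
With 10 harvesters: 27/10 hours.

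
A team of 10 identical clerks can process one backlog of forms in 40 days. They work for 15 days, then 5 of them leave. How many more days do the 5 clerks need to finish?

50 days

One clerk does 1/400 of the job per day.
After 15 days with 10 clerks, 3/8 is done (5/8 left).
With 5 clerks the rate is 5/400 = 1/80, so the rest takes 5/8 ÷ 1/80 = 50 days.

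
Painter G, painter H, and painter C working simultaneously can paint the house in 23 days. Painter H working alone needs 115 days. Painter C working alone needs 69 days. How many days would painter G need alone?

Combined rate is 1/23 per day.
Known contribution: 1/115 + 1/69 = (3 + 5)/345 = 8/345 per day.
So painter G's rate is 1/23 − 8/345 = 7/345, meaning 345/7 days alone.

345/7 days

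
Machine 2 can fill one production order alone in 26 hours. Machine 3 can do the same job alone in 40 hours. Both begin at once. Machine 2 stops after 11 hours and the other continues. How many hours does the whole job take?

300/13 hours

In the first 11 hours the combined rate is 33/520, so 363/520 of the job is done, leaving 157/520.
After Machine 2 leaves the rate is 1/40 per hour; the remaining 157/520 takes 157/13 hours.
Total = 11 + 157/13 = 300/13 hours.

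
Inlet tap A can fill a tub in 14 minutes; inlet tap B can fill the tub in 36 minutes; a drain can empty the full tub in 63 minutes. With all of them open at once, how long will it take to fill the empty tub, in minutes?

Net rate = 1/14 + 1/36 − 1/63 = (18 + 7 − 4)/252 = 21/252 = 1/12 per minute.
Filling time = 1 ÷ (1/12) = 12 minutes.

12 minutes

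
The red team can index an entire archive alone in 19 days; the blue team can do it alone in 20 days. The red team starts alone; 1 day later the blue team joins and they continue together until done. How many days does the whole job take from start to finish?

133/13 days

In 1 day the red team does 1/19 of the job, leaving 18/19.
The red team and the blue team together work at 39/380 per day, so finishing takes 18/19 ÷ 39/380 = 120/13 days.
Total time = 1 + 120/13 = 133/13 days.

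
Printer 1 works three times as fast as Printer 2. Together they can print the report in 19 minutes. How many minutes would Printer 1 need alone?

Let Printer 2's rate be r; then Printer 1's rate is 3r, so together (3 + 1)r = 4r = 1/19.
Thus r = 1/76 per minute.
Printer 2 alone: 76 minutes; Printer 1 alone: 76/3 minutes.

76/3 minutes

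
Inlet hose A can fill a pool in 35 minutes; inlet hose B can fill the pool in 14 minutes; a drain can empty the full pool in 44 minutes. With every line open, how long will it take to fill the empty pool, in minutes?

Net rate = 1/35 + 1/14 − 1/44 = (44 + 110 − 35)/1540 = 119/1540 = 17/220 per minute.
Filling time = 1 ÷ (17/220) = 220/17 minutes.

220/17 minutes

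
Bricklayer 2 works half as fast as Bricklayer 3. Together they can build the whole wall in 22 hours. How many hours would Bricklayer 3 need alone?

Let Bricklayer 3's rate be r; then Bricklayer 2's rate is (1/2)r, so together (1/2 + 1)r = (3/2)r = 1/22.
Thus r = 1/33 per hour.
Bricklayer 3 alone: 33 hours; Bricklayer 2 alone: 66 hours.

33 hours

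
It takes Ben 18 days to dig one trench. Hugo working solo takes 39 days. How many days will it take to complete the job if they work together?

234/19 days

With two workers the combined time is the product over the sum: 18·39/(18+39) = 702/57 = 234/19 days.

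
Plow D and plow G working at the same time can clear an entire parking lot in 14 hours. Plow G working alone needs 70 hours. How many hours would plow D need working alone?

Combined rate is 1/14 per hour.
Known contribution: 1/70 per hour.
So plow D's rate is 1/14 − 1/70 = 2/35, meaning 35/2 hours alone.

35/2 hours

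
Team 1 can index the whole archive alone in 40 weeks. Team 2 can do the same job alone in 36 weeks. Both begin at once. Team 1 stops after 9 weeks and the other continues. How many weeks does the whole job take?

In the first 9 weeks the combined rate is 19/360, so 19/40 of the job is done, leaving 21/40.
After Team 1 leaves the rate is 1/36 per week; the remaining 21/40 takes 189/10 weeks.
Total = 9 + 189/10 = 279/10 weeks.

279/10 weeks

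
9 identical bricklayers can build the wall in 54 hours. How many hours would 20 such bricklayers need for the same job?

243/10 hours

Total work is 9·54 = 486 bricklayer-hours.
With 20 bricklayers: 486/20 = 243/10 hours.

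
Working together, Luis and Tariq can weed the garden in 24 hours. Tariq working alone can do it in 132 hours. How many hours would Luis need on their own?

88/3 hours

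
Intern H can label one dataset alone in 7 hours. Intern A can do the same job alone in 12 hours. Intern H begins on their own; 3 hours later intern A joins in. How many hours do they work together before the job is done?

In the first 3 hours intern H alone does 3/7 of the job, leaving 4/7.
Once everyone is working, combined rate: 1/7 + 1/12 = (12 + 7)/84 = 19/84 per hour.
Remaining 4/7 at 19/84 per hour takes 48/19 hours.

48/19 hours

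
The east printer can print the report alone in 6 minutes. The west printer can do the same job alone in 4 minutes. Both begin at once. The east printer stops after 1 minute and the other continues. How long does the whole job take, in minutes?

10/3 minutes

In the first 1 minute the combined rate is 5/12, so 5/12 of the job is done, leaving 7/12.
After the east printer leaves the rate is 1/4 per minute; the remaining 7/12 takes 7/3 minutes.
Total = 1 + 7/3 = 10/3 minutes.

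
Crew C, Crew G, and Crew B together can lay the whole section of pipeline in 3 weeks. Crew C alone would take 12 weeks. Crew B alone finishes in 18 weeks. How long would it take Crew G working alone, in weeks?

Combined rate is 1/3 per week.
Known contribution: 1/12 + 1/18 = (3 + 2)/36 = 5/36 per week.
So Crew G's rate is 1/3 − 5/36 = 7/36, meaning 36/7 weeks alone.

36/7 weeks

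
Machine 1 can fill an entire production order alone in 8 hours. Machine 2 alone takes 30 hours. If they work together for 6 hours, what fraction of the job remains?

Combined rate: 1/8 + 1/30 = (15 + 4)/120 = 19/120 per hour.
In 6 hours they complete 6·19/120 = 19/20 of the job.
So 1/20 remains.

1/20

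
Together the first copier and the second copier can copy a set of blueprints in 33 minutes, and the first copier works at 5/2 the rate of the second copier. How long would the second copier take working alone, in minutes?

Let the second copier's rate be r; then the first copier's rate is (5/2)r, so together (5/2 + 1)r = (7/2)r = 1/33.
Thus r = 2/231 per minute.
The second copier alone: 231/2 minutes; the first copier alone: 231/5 minutes.

231/2 minutes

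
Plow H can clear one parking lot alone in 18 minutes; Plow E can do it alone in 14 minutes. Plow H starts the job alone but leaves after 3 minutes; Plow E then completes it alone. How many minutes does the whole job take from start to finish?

44/3 minutes

In 3 minutes Plow H does 3/18 = 1/6 of the job, leaving 5/6.
Plow E works at 1/14 per minute, so finishing takes 5/6 ÷ 1/14 = 35/3 minutes.
Total time = 3 + 35/3 = 44/3 minutes.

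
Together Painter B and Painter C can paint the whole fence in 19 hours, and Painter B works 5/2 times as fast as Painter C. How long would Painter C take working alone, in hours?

Let Painter C's rate be r; then Painter B's rate is (5/2)r, so together (5/2 + 1)r = (7/2)r = 1/19.
Thus r = 2/133 per hour.
Painter C alone: 133/2 hours; Painter B alone: 133/5 hours.

133/2 hours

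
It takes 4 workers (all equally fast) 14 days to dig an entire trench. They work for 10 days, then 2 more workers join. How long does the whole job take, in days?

One worker does 1/56 of the job per day.
After 10 days with 4 workers, 5/7 is done (2/7 left).
With 6 workers the rate is 6/56 = 3/28, so the rest takes 2/7 ÷ 3/28 = 8/3 days.
Total = 10 + 8/3 = 38/3 days.

38/3 days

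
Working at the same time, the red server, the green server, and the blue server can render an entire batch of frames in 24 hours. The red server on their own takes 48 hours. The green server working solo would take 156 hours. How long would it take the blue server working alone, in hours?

Combined rate is 1/24 per hour.
Known contribution: 1/48 + 1/156 = (13 + 4)/624 = 17/624 per hour.
So the blue server's rate is 1/24 − 17/624 = 3/208, meaning 208/3 hours alone.

208/3 hours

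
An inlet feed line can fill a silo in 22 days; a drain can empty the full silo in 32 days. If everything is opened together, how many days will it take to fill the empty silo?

Net rate = 1/22 − 1/32 = (16 − 11)/352 = 5/352 per day.
Filling time = 1 ÷ (5/352) = 352/5 days.

352/5 days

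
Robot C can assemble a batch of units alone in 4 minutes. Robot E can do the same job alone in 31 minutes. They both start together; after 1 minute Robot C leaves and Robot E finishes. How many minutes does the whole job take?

In the first 1 minute the combined rate is 35/124, so 35/124 of the job is done, leaving 89/124.
After Robot C leaves the rate is 1/31 per minute; the remaining 89/124 takes 89/4 minutes.
Total = 1 + 89/4 = 93/4 minutes.

93/4 minutes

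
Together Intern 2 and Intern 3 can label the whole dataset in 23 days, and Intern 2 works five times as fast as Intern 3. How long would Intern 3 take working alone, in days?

Let Intern 3's rate be r; then Intern 2's rate is 5r, so together (5 + 1)r = 6r = 1/23.
Thus r = 1/138 per day.
Intern 3 alone: 138 days; Intern 2 alone: 138/5 days.

138 days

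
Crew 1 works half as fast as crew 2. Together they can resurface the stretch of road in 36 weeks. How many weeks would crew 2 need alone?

Let crew 2's rate be r; then crew 1's rate is (1/2)r, so together (1/2 + 1)r = (3/2)r = 1/36.
Thus r = 1/54 per week.
Crew 2 alone: 54 weeks; crew 1 alone: 108 weeks.

54 weeks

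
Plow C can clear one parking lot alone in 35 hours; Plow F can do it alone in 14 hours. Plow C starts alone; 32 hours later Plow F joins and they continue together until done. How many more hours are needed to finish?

6/7 hours

In 32 hours Plow C does 32/35 of the job, leaving 3/35.
Plow C and Plow F together work at 1/10 per hour, so finishing takes 3/35 ÷ 1/10 = 6/7 hours.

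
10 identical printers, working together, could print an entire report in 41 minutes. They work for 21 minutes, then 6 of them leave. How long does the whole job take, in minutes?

71 minutes

One printer does 1/410 of the job per minute.
After 21 minutes with 10 printers, 21/41 is done (20/41 left).
With 4 printers the rate is 4/410 = 2/205, so the rest takes 20/41 ÷ 2/205 = 50 minutes.
Total = 21 + 50 = 71 minutes.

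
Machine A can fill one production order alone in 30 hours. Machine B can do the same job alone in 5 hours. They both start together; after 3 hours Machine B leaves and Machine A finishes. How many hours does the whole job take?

12 hours

In the first 3 hours the combined rate is 7/30, so 7/10 of the job is done, leaving 3/10.
After Machine B leaves the rate is 1/30 per hour; the remaining 3/10 takes 9 hours.
Total = 3 + 9 = 12 hours.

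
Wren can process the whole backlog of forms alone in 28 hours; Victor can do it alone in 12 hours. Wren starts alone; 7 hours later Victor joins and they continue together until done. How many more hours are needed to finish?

63/10 hours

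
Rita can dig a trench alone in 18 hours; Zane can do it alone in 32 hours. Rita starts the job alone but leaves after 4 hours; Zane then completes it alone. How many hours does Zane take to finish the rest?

224/9 hours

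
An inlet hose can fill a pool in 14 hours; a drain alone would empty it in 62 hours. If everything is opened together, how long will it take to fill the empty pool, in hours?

Net rate = 1/14 − 1/62 = (31 − 7)/434 = 24/434 = 12/217 per hour.
Filling time = 1 ÷ (12/217) = 217/12 hours.

217/12 hours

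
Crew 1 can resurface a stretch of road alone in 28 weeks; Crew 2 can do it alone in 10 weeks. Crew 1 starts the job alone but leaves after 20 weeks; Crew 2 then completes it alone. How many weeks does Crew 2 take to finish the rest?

20/7 weeks

In 20 weeks Crew 1 does 20/28 = 5/7 of the job, leaving 2/7.
Crew 2 works at 1/10 per week, so finishing takes 2/7 ÷ 1/10 = 20/7 weeks.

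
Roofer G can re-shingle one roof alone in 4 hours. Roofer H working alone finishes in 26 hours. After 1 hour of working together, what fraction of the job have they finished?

15/52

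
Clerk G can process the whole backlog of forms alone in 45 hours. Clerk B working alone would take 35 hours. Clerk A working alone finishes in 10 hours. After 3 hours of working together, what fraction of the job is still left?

Combined rate: 1/45 + 1/35 + 1/10 = (14 + 18 + 63)/630 = 95/630 = 19/126 per hour.
In 3 hours they complete 3·19/126 = 19/42 of the job.
So 23/42 remains.

23/42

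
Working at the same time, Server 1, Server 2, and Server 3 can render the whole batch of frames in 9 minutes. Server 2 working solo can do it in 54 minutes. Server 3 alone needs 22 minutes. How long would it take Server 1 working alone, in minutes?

Combined rate is 1/9 per minute.
Known contribution: 1/54 + 1/22 = (11 + 27)/594 = 38/594 = 19/297 per minute.
So Server 1's rate is 1/9 − 19/297 = 14/297, meaning 297/14 minutes alone.

297/14 minutes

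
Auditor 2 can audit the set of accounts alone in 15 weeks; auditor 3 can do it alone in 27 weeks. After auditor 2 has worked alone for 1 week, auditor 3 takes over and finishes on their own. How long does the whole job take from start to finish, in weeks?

In 1 week auditor 2 does 1/15 of the job, leaving 14/15.
Auditor 3 works at 1/27 per week, so finishing takes 14/15 ÷ 1/27 = 126/5 weeks.
Total time = 1 + 126/5 = 131/5 weeks.

131/5 weeks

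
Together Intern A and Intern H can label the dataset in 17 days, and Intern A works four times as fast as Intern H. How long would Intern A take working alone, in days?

Let Intern H's rate be r; then Intern A's rate is 4r, so together (4 + 1)r = 5r = 1/17.
Thus r = 1/85 per day.
Intern H alone: 85 days; Intern A alone: 85/4 days.

85/4 days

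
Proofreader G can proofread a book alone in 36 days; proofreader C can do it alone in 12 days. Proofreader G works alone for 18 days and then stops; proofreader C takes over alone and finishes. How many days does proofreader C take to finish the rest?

In 18 days proofreader G does 18/36 = 1/2 of the job, leaving 1/2.
Proofreader C works at 1/12 per day, so finishing takes 1/2 ÷ 1/12 = 6 days.

6 days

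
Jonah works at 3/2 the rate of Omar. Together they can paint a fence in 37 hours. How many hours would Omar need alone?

Let Omar's rate be r; then Jonah's rate is (3/2)r, so together (3/2 + 1)r = (5/2)r = 1/37.
Thus r = 2/185 per hour.
Omar alone: 185/2 hours; Jonah alone: 185/3 hours.

185/2 hours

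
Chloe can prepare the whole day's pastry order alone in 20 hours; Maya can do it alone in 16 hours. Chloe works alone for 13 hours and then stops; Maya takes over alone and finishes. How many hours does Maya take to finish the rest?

28/5 hours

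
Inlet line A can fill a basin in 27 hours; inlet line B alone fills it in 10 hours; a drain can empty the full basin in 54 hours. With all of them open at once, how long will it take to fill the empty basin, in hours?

Net rate = 1/27 + 1/10 − 1/54 = (10 + 27 − 5)/270 = 32/270 = 16/135 per hour.
Filling time = 1 ÷ (16/135) = 135/16 hours.

135/16 hours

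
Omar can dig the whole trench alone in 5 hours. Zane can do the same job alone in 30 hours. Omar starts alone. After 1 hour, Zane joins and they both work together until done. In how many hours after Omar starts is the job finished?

31/7 hours

In the first 1 hour Omar alone does 1/5 of the job, leaving 4/5.
Once everyone is working, combined rate: 1/5 + 1/30 = (6 + 1)/30 = 7/30 per hour.
Remaining 4/5 at 7/30 per hour takes 24/7 hours.
Total from the start = 1 + 24/7 = 31/7 hours.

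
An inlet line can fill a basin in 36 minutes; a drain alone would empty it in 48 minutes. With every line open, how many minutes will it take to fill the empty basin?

144 minutes

Net rate = 1/36 − 1/48 = (4 − 3)/144 = 1/144 per minute.
Filling time = 1 ÷ (1/144) = 144 minutes.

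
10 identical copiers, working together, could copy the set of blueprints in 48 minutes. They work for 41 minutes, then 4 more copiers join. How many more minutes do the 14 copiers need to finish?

One copier does 1/480 of the job per minute.
After 41 minutes with 10 copiers, 41/48 is done (7/48 left).
With 14 copiers the rate is 14/480 = 7/240, so the rest takes 7/48 ÷ 7/240 = 5 minutes.

5 minutes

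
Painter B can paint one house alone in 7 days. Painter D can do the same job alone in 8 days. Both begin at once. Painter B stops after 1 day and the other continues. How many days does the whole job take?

In the first 1 day the combined rate is 15/56, so 15/56 of the job is done, leaving 41/56.
After Painter B leaves the rate is 1/8 per day; the remaining 41/56 takes 41/7 days.
Total = 1 + 41/7 = 48/7 days.

48/7 days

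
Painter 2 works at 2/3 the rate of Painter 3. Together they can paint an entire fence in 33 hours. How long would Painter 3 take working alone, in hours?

Let Painter 3's rate be r; then Painter 2's rate is (2/3)r, so together (2/3 + 1)r = (5/3)r = 1/33.
Thus r = 1/55 per hour.
Painter 3 alone: 55 hours; Painter 2 alone: 165/2 hours.

55 hours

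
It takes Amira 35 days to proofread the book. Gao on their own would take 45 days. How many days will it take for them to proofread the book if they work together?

315/16 days

With two workers the combined time is the product over the sum: 35·45/(35+45) = 1575/80 = 315/16 days.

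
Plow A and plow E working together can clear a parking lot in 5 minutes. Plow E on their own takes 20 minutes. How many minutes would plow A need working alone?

Combined rate is 1/5 per minute.
Known contribution: 1/20 per minute.
So plow A's rate is 1/5 − 1/20 = 3/20, meaning 20/3 minutes alone.

20/3 minutes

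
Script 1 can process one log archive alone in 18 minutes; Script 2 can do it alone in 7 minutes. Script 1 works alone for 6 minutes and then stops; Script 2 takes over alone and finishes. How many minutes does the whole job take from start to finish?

In 6 minutes Script 1 does 6/18 = 1/3 of the job, leaving 2/3.
Script 2 works at 1/7 per minute, so finishing takes 2/3 ÷ 1/7 = 14/3 minutes.
Total time = 6 + 14/3 = 32/3 minutes.

32/3 minutes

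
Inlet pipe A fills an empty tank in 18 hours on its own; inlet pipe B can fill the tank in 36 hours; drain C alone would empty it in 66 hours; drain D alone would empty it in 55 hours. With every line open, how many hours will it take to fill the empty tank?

20 hours

Net rate = 1/18 + 1/36 − 1/66 − 1/55 = (110 + 55 − 30 − 36)/1980 = 99/1980 = 1/20 per hour.
Filling time = 1 ÷ (1/20) = 20 hours.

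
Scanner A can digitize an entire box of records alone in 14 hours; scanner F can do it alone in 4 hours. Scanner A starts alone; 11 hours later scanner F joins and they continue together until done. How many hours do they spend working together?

2/3 hours

In 11 hours scanner A does 11/14 of the job, leaving 3/14.
Scanner A and scanner F together work at 9/28 per hour, so finishing takes 3/14 ÷ 9/28 = 2/3 hours.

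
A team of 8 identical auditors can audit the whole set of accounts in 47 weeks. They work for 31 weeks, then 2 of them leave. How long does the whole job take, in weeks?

One auditor does 1/376 of the job per week.
After 31 weeks with 8 auditors, 31/47 is done (16/47 left).
With 6 auditors the rate is 6/376 = 3/188, so the rest takes 16/47 ÷ 3/188 = 64/3 weeks.
Total = 31 + 64/3 = 157/3 weeks.

157/3 weeks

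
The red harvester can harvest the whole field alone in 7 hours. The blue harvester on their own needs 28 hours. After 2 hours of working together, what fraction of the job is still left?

Combined rate: 1/7 + 1/28 = (4 + 1)/28 = 5/28 per hour.
In 2 hours they complete 2·5/28 = 5/14 of the job.
So 9/14 remains.

9/14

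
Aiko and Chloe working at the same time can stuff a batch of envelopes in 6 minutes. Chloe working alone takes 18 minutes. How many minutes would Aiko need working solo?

Combined rate is 1/6 per minute.
Known contribution: 1/18 per minute.
So Aiko's rate is 1/6 − 1/18 = 1/9, meaning 9 minutes alone.

9 minutes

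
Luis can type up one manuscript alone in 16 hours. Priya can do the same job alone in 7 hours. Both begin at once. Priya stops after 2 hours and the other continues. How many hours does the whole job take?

80/7 hours

In the first 2 hours the combined rate is 23/112, so 23/56 of the job is done, leaving 33/56.
After Priya leaves the rate is 1/16 per hour; the remaining 33/56 takes 66/7 hours.
Total = 2 + 66/7 = 80/7 hours.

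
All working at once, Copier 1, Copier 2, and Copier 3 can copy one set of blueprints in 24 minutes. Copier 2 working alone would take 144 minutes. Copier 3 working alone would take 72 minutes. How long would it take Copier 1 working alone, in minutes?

48 minutes

Combined rate is 1/24 per minute.
Known contribution: 1/144 + 1/72 = (1 + 2)/144 = 3/144 = 1/48 per minute.
So Copier 1's rate is 1/24 − 1/48 = 1/48, meaning 48 minutes alone.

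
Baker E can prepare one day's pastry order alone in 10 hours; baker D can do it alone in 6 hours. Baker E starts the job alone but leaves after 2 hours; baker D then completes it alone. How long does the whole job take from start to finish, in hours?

34/5 hours

In 2 hours baker E does 2/10 = 1/5 of the job, leaving 4/5.
Baker D works at 1/6 per hour, so finishing takes 4/5 ÷ 1/6 = 24/5 hours.
Total time = 2 + 24/5 = 34/5 hours.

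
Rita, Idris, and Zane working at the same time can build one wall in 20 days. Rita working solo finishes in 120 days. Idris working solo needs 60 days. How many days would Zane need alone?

40 days

Combined rate is 1/20 per day.
Known contribution: 1/120 + 1/60 = (1 + 2)/120 = 3/120 = 1/40 per day.
So Zane's rate is 1/20 − 1/40 = 1/40, meaning 40 days alone.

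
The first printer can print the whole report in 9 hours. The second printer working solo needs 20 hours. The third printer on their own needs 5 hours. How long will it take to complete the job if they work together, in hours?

36/13 hours

Combined rate: 1/9 + 1/20 + 1/5 = (20 + 9 + 36)/180 = 65/180 = 13/36 per hour.
Time = 1 ÷ (13/36) = 36/13 hours.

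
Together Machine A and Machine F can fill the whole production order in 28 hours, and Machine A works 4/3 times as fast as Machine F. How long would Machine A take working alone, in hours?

Let Machine F's rate be r; then Machine A's rate is (4/3)r, so together (4/3 + 1)r = (7/3)r = 1/28.
Thus r = 3/196 per hour.
Machine F alone: 196/3 hours; Machine A alone: 49 hours.

49 hours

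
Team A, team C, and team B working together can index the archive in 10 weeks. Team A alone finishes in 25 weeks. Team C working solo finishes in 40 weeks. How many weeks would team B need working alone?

200/7 weeks

Combined rate is 1/10 per week.
Known contribution: 1/25 + 1/40 = (8 + 5)/200 = 13/200 per week.
So team B's rate is 1/10 − 13/200 = 7/200, meaning 200/7 weeks alone.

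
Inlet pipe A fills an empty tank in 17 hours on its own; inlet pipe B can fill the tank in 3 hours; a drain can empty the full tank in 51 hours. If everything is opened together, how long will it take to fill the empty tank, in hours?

51/19 hours

Net rate = 1/17 + 1/3 − 1/51 = (3 + 17 − 1)/51 = 19/51 per hour.
Filling time = 1 ÷ (19/51) = 51/19 hours.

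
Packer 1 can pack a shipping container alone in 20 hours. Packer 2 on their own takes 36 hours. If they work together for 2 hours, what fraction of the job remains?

38/45

Combined rate: 1/20 + 1/36 = (9 + 5)/180 = 14/180 = 7/90 per hour.
In 2 hours they complete 2·7/90 = 7/45 of the job.
So 38/45 remains.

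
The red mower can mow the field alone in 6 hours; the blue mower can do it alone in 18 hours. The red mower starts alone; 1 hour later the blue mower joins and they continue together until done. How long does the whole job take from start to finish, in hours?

In 1 hour the red mower does 1/6 of the job, leaving 5/6.
The red mower and the blue mower together work at 2/9 per hour, so finishing takes 5/6 ÷ 2/9 = 15/4 hours.
Total time = 1 + 15/4 = 19/4 hours.

19/4 hours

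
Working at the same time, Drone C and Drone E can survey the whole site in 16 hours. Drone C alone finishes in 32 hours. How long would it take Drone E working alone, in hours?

Combined rate is 1/16 per hour.
Known contribution: 1/32 per hour.
So Drone E's rate is 1/16 − 1/32 = 1/32, meaning 32 hours alone.

32 hours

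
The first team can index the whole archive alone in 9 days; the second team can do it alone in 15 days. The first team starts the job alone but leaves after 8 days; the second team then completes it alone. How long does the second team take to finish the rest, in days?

In 8 days the first team does 8/9 of the job, leaving 1/9.
The second team works at 1/15 per day, so finishing takes 1/9 ÷ 1/15 = 5/3 days.

5/3 days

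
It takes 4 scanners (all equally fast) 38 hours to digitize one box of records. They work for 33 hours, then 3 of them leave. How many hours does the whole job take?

53 hours

One scanner does 1/152 of the job per hour.
After 33 hours with 4 scanners, 33/38 is done (5/38 left).
With 1 scanner the rate is 1/152, so the rest takes 5/38 ÷ 1/152 = 20 hours.
Total = 33 + 20 = 53 hours.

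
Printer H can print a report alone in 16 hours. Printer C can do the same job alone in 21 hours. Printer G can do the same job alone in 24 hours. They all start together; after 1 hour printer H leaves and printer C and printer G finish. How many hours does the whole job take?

21/2 hours

In the first 1 hour the combined rate is 17/112, so 17/112 of the job is done, leaving 95/112.
After printer H leaves the rate is 5/56 per hour; the remaining 95/112 takes 19/2 hours.
Total = 1 + 19/2 = 21/2 hours.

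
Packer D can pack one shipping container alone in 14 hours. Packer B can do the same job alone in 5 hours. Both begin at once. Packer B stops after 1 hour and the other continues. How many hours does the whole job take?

56/5 hours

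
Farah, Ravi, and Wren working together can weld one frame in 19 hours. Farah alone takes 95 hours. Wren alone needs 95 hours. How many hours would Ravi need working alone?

Combined rate is 1/19 per hour.
Known contribution: 1/95 + 1/95 = (1 + 1)/95 = 2/95 per hour.
So Ravi's rate is 1/19 − 2/95 = 3/95, meaning 95/3 hours alone.

95/3 hours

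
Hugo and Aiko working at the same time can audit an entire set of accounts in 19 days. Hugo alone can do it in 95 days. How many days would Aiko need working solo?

95/4 days

Combined rate is 1/19 per day.
Known contribution: 1/95 per day.
So Aiko's rate is 1/19 − 1/95 = 4/95, meaning 95/4 days alone.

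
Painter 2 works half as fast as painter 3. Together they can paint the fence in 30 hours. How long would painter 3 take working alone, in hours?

Let painter 3's rate be r; then painter 2's rate is (1/2)r, so together (1/2 + 1)r = (3/2)r = 1/30.
Thus r = 1/45 per hour.
Painter 3 alone: 45 hours; painter 2 alone: 90 hours.

45 hours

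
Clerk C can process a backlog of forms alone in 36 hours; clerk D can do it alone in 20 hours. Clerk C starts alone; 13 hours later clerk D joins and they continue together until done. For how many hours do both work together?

115/14 hours

In 13 hours clerk C does 13/36 of the job, leaving 23/36.
Clerk C and clerk D together work at 7/90 per hour, so finishing takes 23/36 ÷ 7/90 = 115/14 hours.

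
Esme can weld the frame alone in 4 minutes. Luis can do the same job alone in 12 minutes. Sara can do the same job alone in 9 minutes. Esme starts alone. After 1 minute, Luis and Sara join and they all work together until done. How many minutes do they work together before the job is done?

27/16 minutes

In the first 1 minute Esme alone does 1/4 of the job, leaving 3/4.
Once everyone is working, combined rate: 1/4 + 1/12 + 1/9 = (9 + 3 + 4)/36 = 16/36 = 4/9 per minute.
Remaining 3/4 at 4/9 per minute takes 27/16 minutes.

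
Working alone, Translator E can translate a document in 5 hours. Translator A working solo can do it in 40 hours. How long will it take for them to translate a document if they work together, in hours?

Combined rate: 1/5 + 1/40 = (8 + 1)/40 = 9/40 per hour.
Time = 1 ÷ (9/40) = 40/9 hours.

40/9 hours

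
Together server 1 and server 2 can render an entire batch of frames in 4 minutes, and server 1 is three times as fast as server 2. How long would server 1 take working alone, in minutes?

Let server 2's rate be r; then server 1's rate is 3r, so together (3 + 1)r = 4r = 1/4.
Thus r = 1/16 per minute.
Server 2 alone: 16 minutes; server 1 alone: 16/3 minutes.

16/3 minutes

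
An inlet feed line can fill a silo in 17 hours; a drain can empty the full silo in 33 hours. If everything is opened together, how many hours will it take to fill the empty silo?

Net rate = 1/17 − 1/33 = (33 − 17)/561 = 16/561 per hour.
Filling time = 1 ÷ (16/561) = 561/16 hours.

561/16 hours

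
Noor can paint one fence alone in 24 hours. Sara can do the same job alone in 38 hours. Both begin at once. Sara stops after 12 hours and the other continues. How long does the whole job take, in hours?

312/19 hours

In the first 12 hours the combined rate is 31/456, so 31/38 of the job is done, leaving 7/38.
After Sara leaves the rate is 1/24 per hour; the remaining 7/38 takes 84/19 hours.
Total = 12 + 84/19 = 312/19 hours.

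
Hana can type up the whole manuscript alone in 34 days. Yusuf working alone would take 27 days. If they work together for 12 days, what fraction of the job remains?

Combined rate: 1/34 + 1/27 = (27 + 34)/918 = 61/918 per day.
In 12 days they complete 12·61/918 = 122/153 of the job.
So 31/153 remains.

31/153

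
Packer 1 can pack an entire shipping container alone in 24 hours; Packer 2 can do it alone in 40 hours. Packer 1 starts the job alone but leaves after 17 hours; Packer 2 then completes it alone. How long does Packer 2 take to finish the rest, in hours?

35/3 hours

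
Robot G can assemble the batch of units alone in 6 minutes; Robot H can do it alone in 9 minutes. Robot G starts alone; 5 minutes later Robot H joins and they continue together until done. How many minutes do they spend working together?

In 5 minutes Robot G does 5/6 of the job, leaving 1/6.
Robot G and Robot H together work at 5/18 per minute, so finishing takes 1/6 ÷ 5/18 = 3/5 minutes.

3/5 minutes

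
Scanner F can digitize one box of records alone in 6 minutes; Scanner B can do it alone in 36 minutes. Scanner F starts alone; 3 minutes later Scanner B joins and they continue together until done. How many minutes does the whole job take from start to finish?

39/7 minutes

In 3 minutes Scanner F does 3/6 = 1/2 of the job, leaving 1/2.
Scanner F and Scanner B together work at 7/36 per minute, so finishing takes 1/2 ÷ 7/36 = 18/7 minutes.
Total time = 3 + 18/7 = 39/7 minutes.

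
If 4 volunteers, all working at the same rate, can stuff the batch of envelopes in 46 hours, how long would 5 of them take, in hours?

184/5 hours

Total work is 4·46 = 184 volunteer-hours.
With 5 volunteers: 184/5 hours.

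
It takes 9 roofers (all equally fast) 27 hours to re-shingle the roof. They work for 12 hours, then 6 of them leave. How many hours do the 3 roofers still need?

45 hours

One roofer does 1/243 of the job per hour.
After 12 hours with 9 roofers, 4/9 is done (5/9 left).
With 3 roofers the rate is 3/243 = 1/81, so the rest takes 5/9 ÷ 1/81 = 45 hours.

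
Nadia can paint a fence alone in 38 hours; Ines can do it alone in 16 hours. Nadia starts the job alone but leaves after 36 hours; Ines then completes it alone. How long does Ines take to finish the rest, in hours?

In 36 hours Nadia does 36/38 = 18/19 of the job, leaving 1/19.
Ines works at 1/16 per hour, so finishing takes 1/19 ÷ 1/16 = 16/19 hours.

16/19 hours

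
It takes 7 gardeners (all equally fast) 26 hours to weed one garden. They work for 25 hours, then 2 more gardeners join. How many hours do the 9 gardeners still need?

One gardener does 1/182 of the job per hour.
After 25 hours with 7 gardeners, 25/26 is done (1/26 left).
With 9 gardeners the rate is 9/182, so the rest takes 1/26 ÷ 9/182 = 7/9 hours.

7/9 hours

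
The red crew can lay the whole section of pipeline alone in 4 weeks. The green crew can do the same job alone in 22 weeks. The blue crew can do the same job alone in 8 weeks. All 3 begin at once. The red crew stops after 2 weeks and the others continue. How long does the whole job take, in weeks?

In the first 2 weeks the combined rate is 37/88, so 37/44 of the job is done, leaving 7/44.
After the red crew leaves the rate is 15/88 per week; the remaining 7/44 takes 14/15 weeks.
Total = 2 + 14/15 = 44/15 weeks.

44/15 weeks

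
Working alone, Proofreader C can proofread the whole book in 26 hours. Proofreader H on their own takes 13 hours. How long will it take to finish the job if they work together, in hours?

26/3 hours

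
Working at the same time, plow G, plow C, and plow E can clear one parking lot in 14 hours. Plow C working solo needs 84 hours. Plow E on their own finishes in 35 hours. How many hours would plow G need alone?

420/13 hours

Combined rate is 1/14 per hour.
Known contribution: 1/84 + 1/35 = (5 + 12)/420 = 17/420 per hour.
So plow G's rate is 1/14 − 17/420 = 13/420, meaning 420/13 hours alone.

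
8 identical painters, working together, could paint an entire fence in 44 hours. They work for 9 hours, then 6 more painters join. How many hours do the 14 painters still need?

20 hours

One painter does 1/352 of the job per hour.
After 9 hours with 8 painters, 9/44 is done (35/44 left).
With 14 painters the rate is 14/352 = 7/176, so the rest takes 35/44 ÷ 7/176 = 20 hours.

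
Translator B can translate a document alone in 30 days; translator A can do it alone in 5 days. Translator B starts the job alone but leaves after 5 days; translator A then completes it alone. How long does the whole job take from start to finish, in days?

55/6 days

In 5 days translator B does 5/30 = 1/6 of the job, leaving 5/6.
Translator A works at 1/5 per day, so finishing takes 5/6 ÷ 1/5 = 25/6 days.
Total time = 5 + 25/6 = 55/6 days.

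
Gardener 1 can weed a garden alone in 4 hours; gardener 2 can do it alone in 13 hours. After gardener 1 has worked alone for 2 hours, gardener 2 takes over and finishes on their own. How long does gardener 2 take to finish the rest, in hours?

In 2 hours gardener 1 does 2/4 = 1/2 of the job, leaving 1/2.
Gardener 2 works at 1/13 per hour, so finishing takes 1/2 ÷ 1/13 = 13/2 hours.

13/2 hours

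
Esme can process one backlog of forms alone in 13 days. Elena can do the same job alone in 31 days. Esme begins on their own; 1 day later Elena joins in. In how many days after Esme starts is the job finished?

104/11 days

In the first 1 day Esme alone does 1/13 of the job, leaving 12/13.
Once everyone is working, combined rate: 1/13 + 1/31 = (31 + 13)/403 = 44/403 per day.
Remaining 12/13 at 44/403 per day takes 93/11 days.
Total from the start = 1 + 93/11 = 104/11 days.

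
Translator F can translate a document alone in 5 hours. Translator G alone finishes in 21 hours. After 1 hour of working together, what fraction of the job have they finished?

26/105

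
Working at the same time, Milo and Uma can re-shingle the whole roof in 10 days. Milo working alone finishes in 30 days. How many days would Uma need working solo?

15 days

Combined rate is 1/10 per day.
Known contribution: 1/30 per day.
So Uma's rate is 1/10 − 1/30 = 1/15, meaning 15 days alone.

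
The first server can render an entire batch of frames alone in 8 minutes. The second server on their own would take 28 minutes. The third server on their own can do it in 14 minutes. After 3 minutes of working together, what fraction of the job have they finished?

39/56

Combined rate: 1/8 + 1/28 + 1/14 = (7 + 2 + 4)/56 = 13/56 per minute.
In 3 minutes they complete 3·13/56 = 39/56 of the job.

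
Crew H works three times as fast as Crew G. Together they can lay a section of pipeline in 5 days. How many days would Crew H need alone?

Let Crew G's rate be r; then Crew H's rate is 3r, so together (3 + 1)r = 4r = 1/5.
Thus r = 1/20 per day.
Crew G alone: 20 days; Crew H alone: 20/3 days.

20/3 days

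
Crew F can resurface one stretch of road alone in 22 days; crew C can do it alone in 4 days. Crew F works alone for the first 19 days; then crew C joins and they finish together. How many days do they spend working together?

In 19 days crew F does 19/22 of the job, leaving 3/22.
Crew F and crew C together work at 13/44 per day, so finishing takes 3/22 ÷ 13/44 = 6/13 days.

6/13 days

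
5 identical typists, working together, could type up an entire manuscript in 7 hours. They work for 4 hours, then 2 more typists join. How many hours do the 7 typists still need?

One typist does 1/35 of the job per hour.
After 4 hours with 5 typists, 4/7 is done (3/7 left).
With 7 typists the rate is 7/35 = 1/5, so the rest takes 3/7 ÷ 1/5 = 15/7 hours.

15/7 hours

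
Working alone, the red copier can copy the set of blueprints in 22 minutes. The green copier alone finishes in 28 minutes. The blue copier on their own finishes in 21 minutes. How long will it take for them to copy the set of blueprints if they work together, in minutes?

132/17 minutes

Combined rate: 1/22 + 1/28 + 1/21 = (42 + 33 + 44)/924 = 119/924 = 17/132 per minute.
Time = 1 ÷ (17/132) = 132/17 minutes.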